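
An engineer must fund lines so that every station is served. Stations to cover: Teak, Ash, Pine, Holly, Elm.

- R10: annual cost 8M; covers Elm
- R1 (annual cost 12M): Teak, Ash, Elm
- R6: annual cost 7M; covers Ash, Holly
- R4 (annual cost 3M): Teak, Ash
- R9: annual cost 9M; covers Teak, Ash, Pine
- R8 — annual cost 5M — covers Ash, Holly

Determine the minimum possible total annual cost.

22

Choose R10, R9, and R8: together they cover Teak, Ash, Pine, Holly, Elm — every station.
Total annual cost: 8 + 9 + 5 = 22.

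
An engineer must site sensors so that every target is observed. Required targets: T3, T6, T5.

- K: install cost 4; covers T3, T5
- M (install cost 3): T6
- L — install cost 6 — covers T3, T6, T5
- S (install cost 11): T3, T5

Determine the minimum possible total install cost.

6

The greedy cost-per-new-target heuristic would pick K and M for 7, but a cheaper cover exists.
L alone covers T3, T6, T5 — every target.
Total install cost: 6.
No cover costs less than 6.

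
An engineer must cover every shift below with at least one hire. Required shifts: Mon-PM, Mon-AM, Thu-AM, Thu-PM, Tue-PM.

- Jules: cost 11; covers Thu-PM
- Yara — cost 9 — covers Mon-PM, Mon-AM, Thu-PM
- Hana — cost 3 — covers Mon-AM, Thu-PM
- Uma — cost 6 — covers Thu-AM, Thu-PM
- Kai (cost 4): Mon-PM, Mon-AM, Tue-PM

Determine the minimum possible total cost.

The greedy cost-per-new-shift heuristic would pick Kai, Hana, and Uma for 13, but a cheaper cover exists.
Choose Uma and Kai: together they cover Mon-PM, Mon-AM, Thu-AM, Thu-PM, Tue-PM — every shift.
Total cost: 6 + 4 = 10.
No cover costs less than 10.

10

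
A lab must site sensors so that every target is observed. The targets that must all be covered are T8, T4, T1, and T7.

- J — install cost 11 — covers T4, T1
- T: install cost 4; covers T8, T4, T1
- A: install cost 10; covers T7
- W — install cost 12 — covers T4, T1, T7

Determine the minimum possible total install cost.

Choose T and A: together they cover T8, T4, T1, T7 — every target.
Total install cost: 4 + 10 = 14.
No cover costs less than 14.

14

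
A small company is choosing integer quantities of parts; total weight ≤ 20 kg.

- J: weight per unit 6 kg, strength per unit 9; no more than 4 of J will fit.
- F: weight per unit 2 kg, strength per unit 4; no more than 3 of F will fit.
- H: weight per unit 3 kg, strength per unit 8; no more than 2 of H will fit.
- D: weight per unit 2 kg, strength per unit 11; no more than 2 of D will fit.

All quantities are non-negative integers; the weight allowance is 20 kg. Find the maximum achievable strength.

55

1×J, 1×F, 2×H, and 2×D: weight 18 ≤ 20, strength 1·9 + 1·4 + 2·8 + 2·11 = 51.
1×J, 2×F, 2×H, and 2×D: weight 20 ≤ 20, strength 1·9 + 2·4 + 2·8 + 2·11 = 55.
Best is 55.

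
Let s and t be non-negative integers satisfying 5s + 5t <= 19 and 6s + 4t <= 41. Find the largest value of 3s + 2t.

The continuous relaxation peaks at (3.8, 0) with value 11.40; rounding to a feasible lattice point costs some objective.
(s,t)=(3,0): 5·3+5·0=15≤19, 6·3+4·0=18≤41, objective 9.
(s,t)=(2,1): 5·2+5·1=15≤19, 6·2+4·1=16≤41, objective 8.
No feasible integer point exceeds 9.

9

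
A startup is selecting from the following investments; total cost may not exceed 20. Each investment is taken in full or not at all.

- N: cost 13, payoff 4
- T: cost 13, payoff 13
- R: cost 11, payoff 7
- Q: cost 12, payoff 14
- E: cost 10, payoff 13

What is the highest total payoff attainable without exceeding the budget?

14

Treat it as a binary knapsack problem.
Take Q: cost 12 ≤ 20, payoff 14.
No other feasible combination does better.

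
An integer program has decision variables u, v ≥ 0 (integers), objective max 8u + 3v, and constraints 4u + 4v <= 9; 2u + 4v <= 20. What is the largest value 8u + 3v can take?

16

(u,v)=(2,0): 4·2+4·0=8≤9, 2·2+4·0=4≤20, objective 16.
(u,v)=(1,1): 4·1+4·1=8≤9, 2·1+4·1=6≤20, objective 11.
(u,v)=(1,0): 4·1+4·0=4≤9, 2·1+4·0=2≤20, objective 8.
Maximum is 16 at (u,v)=(2,0).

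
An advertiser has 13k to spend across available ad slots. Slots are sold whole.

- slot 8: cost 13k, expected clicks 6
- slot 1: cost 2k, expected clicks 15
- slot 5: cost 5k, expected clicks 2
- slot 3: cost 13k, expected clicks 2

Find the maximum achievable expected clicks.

This is a 0-1 knapsack instance.
slot 1 + slot 5: cost 2 + 5 = 7 ≤ 13, expected clicks 15 + 2 = 17.
slot 1: cost 2 ≤ 13, expected clicks 15.
slot 8: cost 13 ≤ 13, expected clicks 6.
Best is slot 1 and slot 5 with total expected clicks 17.

17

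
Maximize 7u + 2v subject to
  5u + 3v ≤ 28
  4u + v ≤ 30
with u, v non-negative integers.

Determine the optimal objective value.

Relaxing integrality, the LP optimum is 39.20 at (u,v) = (5.6, 0), which is not an integer point.
(u,v)=(5,1): 5·5+3·1=28≤28, 4·5+1·1=21≤30, objective 37.
(u,v)=(5,0): 5·5+3·0=25≤28, 4·5+1·0=20≤30, objective 35.
(u,v)=(4,2): 5·4+3·2=26≤28, 4·4+1·2=18≤30, objective 32.
Maximum is 37 at (u,v)=(5,1).

37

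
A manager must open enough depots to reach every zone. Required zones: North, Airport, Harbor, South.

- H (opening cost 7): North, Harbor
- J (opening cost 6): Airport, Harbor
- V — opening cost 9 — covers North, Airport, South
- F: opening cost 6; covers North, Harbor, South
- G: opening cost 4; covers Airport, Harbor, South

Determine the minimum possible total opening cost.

10

Choose F and G: together they cover North, Airport, Harbor, South — every zone.
Total opening cost: 6 + 4 = 10.
No cover costs less than 10.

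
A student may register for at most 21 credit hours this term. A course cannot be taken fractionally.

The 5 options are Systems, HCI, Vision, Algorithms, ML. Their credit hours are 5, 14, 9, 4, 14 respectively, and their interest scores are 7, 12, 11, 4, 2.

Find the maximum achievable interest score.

Allowing fractional choices, the relaxed optimum would be about 24.6, but courses are indivisible.
Systems + HCI: credit hours 5 + 14 = 19 ≤ 21, interest score 7 + 12 = 19.
Systems + Vision + Algorithms: credit hours 5 + 9 + 4 = 18 ≤ 21, interest score 7 + 11 + 4 = 22.
Best is Systems, Vision, and Algorithms with total interest score 22.

22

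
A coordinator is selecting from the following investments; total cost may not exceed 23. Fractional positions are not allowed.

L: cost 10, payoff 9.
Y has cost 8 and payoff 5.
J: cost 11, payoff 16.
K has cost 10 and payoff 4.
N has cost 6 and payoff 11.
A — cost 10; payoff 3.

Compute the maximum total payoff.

27

Treat it as a binary knapsack problem.
Take J and N: cost 11 + 6 = 17 ≤ 23, payoff 16 + 11 = 27.
No other feasible combination does better.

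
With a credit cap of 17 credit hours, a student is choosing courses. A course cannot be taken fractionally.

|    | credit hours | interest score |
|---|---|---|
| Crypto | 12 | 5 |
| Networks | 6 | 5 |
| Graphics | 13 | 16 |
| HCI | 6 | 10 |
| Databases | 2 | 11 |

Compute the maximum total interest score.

Allowing fractional choices, the relaxed optimum would be about 32.1, but courses are indivisible.
Networks + HCI + Databases: credit hours 6 + 6 + 2 = 14 ≤ 17, interest score 5 + 10 + 11 = 26.
Graphics + Databases: credit hours 13 + 2 = 15 ≤ 17, interest score 16 + 11 = 27.
HCI + Databases: credit hours 6 + 2 = 8 ≤ 17, interest score 10 + 11 = 21.
Best is Graphics and Databases with total interest score 27.

27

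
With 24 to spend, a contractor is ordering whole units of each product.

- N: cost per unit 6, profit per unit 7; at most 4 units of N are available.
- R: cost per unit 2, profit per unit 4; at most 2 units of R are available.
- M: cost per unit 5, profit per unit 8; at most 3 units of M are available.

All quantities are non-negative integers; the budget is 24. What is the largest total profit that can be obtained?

35

This is a bounded integer knapsack.
R has the best ratio (4/2); taking only R gives at most 2×4 = 8 (stopped by the supply cap of 2).
Mixing does better — 1×N, 1×R, and 3×M: cost 23 ≤ 24, profit 1·7 + 1·4 + 3·8 = 35.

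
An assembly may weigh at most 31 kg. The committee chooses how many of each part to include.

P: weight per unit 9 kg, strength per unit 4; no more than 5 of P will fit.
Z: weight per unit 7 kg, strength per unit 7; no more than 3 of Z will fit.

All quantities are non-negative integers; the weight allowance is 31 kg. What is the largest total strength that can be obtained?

This is a bounded integer knapsack.
1×P and 3×Z: weight 30 ≤ 31, strength 1·4 + 3·7 = 25.
3×Z: weight 21 ≤ 31, strength 3·7 = 21.
Best is 25.

25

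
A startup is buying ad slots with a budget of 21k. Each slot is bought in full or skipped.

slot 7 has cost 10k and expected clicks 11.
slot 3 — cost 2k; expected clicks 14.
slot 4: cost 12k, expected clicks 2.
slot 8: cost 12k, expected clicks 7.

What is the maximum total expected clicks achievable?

slot 3 + slot 8: cost 2 + 12 = 14 ≤ 21, expected clicks 14 + 7 = 21.
slot 3 + slot 4: cost 2 + 12 = 14 ≤ 21, expected clicks 14 + 2 = 16.
slot 7 + slot 3: cost 10 + 2 = 12 ≤ 21, expected clicks 11 + 14 = 25.
Best is slot 7 and slot 3 with total expected clicks 25.

25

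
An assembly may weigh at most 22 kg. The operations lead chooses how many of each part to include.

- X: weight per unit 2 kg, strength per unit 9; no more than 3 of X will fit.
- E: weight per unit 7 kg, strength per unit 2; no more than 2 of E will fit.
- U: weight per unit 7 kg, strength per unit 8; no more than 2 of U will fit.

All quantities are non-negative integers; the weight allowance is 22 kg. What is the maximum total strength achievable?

This is a bounded integer knapsack.
3×X and 2×U: weight 20 ≤ 22, strength 3·9 + 2·8 = 43.
3×X, 1×E, and 1×U: weight 20 ≤ 22, strength 3·9 + 1·2 + 1·8 = 37.
Best is 43.

43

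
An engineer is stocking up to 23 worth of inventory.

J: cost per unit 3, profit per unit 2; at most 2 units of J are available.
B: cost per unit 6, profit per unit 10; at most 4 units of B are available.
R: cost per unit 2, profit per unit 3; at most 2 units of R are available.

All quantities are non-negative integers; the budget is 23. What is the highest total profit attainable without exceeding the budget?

36

This is a bounded integer knapsack.
B has the best ratio (10/6); taking only B gives at most 3×10 = 30 (stopped by the cost limit).
Mixing does better — 3×B and 2×R: cost 22 ≤ 23, profit 3·10 + 2·3 = 36.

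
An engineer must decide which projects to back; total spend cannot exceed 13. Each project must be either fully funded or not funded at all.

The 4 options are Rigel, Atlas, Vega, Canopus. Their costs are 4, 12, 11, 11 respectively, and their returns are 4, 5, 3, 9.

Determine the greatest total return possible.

9

This is a 0-1 knapsack instance.
Allowing fractional choices, the relaxed optimum would be about 11.4, but projects are indivisible.
Rigel: cost 4 ≤ 13, return 4.
Canopus: cost 11 ≤ 13, return 9.
Atlas: cost 12 ≤ 13, return 5.
Best is Canopus with total return 9.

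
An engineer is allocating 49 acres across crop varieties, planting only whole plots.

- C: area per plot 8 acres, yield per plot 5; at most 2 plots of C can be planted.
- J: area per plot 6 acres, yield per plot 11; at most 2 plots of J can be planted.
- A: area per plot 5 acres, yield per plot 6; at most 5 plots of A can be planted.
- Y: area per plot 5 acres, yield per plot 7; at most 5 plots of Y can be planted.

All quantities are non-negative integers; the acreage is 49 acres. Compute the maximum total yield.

This is a bounded integer knapsack.
J has the best ratio (11/6); taking only J gives at most 2×11 = 22 (stopped by the supply cap of 2).
Mixing does better — 2×J, 2×A, and 5×Y: area 47 ≤ 49, yield 2·11 + 2·6 + 5·7 = 69.

69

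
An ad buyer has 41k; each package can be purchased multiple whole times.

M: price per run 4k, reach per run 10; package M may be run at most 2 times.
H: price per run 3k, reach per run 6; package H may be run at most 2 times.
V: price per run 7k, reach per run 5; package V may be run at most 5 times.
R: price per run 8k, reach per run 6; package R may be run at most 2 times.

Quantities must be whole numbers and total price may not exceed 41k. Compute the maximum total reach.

This is a bounded integer knapsack.
M has the best ratio (10/4); taking only M gives at most 2×10 = 20 (stopped by the supply cap of 2).
Mixing does better — 2×M, 2×H, 1×V, and 2×R: price 37 ≤ 41, reach 2·10 + 2·6 + 1·5 + 2·6 = 49.

49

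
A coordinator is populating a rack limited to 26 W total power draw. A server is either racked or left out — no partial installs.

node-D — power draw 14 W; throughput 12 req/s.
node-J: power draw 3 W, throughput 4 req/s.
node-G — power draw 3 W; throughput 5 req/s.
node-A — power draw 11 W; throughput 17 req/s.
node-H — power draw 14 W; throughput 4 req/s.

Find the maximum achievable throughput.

29

Treat it as a binary knapsack problem.
Allowing fractional choices, the relaxed optimum would be about 33.7, but servers are indivisible.
node-D + node-A: power draw 14 + 11 = 25 ≤ 26, throughput 12 + 17 = 29.
node-G + node-A: power draw 3 + 11 = 14 ≤ 26, throughput 5 + 17 = 22.
node-J + node-G + node-A: power draw 3 + 3 + 11 = 17 ≤ 26, throughput 4 + 5 + 17 = 26.
Best is node-D and node-A with total throughput 29.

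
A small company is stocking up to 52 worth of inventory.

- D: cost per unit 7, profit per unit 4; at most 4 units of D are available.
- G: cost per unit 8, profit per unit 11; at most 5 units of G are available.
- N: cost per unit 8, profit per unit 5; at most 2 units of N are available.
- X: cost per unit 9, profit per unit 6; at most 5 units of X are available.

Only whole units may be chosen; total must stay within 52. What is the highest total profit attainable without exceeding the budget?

61

G has the best ratio (11/8); taking only G gives at most 5×11 = 55 (stopped by the supply cap of 5).
Mixing does better — 5×G and 1×X: cost 49 ≤ 52, profit 5·11 + 1·6 = 61.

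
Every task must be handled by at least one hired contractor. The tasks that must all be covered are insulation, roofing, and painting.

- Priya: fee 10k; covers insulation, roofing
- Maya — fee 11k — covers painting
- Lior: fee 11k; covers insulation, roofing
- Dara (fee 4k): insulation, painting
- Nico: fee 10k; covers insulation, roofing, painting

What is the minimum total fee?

10

This is an integer covering problem.
The greedy cost-per-new-task heuristic would pick Dara and Priya for 14, but a cheaper cover exists.
Nico alone covers insulation, roofing, painting — every task.
Total fee: 10.
No cover costs less than 10.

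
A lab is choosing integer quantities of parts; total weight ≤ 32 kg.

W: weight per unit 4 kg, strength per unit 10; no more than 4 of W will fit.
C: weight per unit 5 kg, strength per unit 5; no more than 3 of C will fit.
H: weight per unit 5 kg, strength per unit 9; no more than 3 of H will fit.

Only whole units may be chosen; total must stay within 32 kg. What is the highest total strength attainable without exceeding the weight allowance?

67

This is a bounded integer knapsack.
Take 4×W and 3×H: weight 31 ≤ 32, strength 4·10 + 3·9 = 67.
W has the best ratio (10/4) and is taken to its limit of 4; remaining capacity is filled optimally with the others.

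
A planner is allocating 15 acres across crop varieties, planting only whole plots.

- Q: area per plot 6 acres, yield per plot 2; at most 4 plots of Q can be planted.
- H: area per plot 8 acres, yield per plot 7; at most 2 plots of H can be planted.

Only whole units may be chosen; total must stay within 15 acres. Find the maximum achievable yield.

9

This is a bounded integer knapsack.
H has the best ratio (7/8); taking only H gives at most 1×7 = 7 (stopped by the area limit).
Mixing does better — 1×Q and 1×H: area 14 ≤ 15, yield 1·2 + 1·7 = 9.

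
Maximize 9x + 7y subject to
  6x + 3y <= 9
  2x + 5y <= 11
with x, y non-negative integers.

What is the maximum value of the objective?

16

The continuous relaxation peaks at (0.5, 2) with value 18.50; rounding to a feasible lattice point costs some objective.
(x,y)=(1,1): 6·1+3·1=9≤9, 2·1+5·1=7≤11, objective 16.
(x,y)=(0,2): 6·0+3·2=6≤9, 2·0+5·2=10≤11, objective 14.
(x,y)=(1,0): 6·1+3·0=6≤9, 2·1+5·0=2≤11, objective 9.
(x,y)=(0,1): 6·0+3·1=3≤9, 2·0+5·1=5≤11, objective 7.
The best lattice point is (1,1), giving 16.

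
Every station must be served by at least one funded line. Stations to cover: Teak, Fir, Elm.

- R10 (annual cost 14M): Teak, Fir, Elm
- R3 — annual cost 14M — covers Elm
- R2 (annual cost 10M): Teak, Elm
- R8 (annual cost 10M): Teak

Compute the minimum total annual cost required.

14

R10 alone covers Teak, Fir, Elm — every station.
Total annual cost: 14.
No cover costs less than 14.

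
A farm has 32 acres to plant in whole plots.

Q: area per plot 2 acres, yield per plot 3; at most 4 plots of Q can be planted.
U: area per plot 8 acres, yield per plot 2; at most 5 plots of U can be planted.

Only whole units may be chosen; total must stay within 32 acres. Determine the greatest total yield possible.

18

This is a bounded integer knapsack.
Q has the best ratio (3/2); taking only Q gives at most 4×3 = 12 (stopped by the supply cap of 4).
Mixing does better — 4×Q and 3×U: area 32 ≤ 32, yield 4·3 + 3·2 = 18.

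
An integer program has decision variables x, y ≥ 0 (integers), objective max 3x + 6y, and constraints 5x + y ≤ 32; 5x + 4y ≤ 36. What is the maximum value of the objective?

54

(x,y)=(0,9): 5·0+1·9=9≤32, 5·0+4·9=36≤36, objective 54.
(x,y)=(0,8): 5·0+1·8=8≤32, 5·0+4·8=32≤36, objective 48.
The best lattice point is (0,9), giving 54.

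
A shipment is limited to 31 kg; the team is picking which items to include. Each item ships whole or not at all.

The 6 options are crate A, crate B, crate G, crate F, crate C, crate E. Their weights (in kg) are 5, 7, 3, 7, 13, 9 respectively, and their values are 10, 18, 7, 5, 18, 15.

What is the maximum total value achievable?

This is a 0-1 knapsack instance.
crate A + crate B + crate G + crate C: weight 5 + 7 + 3 + 13 = 28 ≤ 31, value 10 + 18 + 7 + 18 = 53.
crate A + crate B + crate G + crate F + crate E: weight 5 + 7 + 3 + 7 + 9 = 31 ≤ 31, value 10 + 18 + 7 + 5 + 15 = 55.
crate B + crate C + crate E: weight 7 + 13 + 9 = 29 ≤ 31, value 18 + 18 + 15 = 51.
Best is crate A, crate B, crate G, crate F, and crate E with total value 55.

55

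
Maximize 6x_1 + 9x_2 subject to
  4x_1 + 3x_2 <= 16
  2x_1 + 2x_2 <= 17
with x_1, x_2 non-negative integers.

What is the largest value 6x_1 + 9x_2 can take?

45

(x_1,x_2)=(0,5): 4·0+3·5=15≤16, 2·0+2·5=10≤17, objective 45.
(x_1,x_2)=(1,4): 4·1+3·4=16≤16, 2·1+2·4=10≤17, objective 42.
Maximum is 45 at (x_1,x_2)=(0,5).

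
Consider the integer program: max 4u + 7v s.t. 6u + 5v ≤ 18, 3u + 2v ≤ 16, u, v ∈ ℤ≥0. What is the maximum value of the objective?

(u,v)=(0,3) is feasible, giving 21.
(u,v)=(1,2) is feasible, giving 18.
No feasible integer point exceeds 21.

21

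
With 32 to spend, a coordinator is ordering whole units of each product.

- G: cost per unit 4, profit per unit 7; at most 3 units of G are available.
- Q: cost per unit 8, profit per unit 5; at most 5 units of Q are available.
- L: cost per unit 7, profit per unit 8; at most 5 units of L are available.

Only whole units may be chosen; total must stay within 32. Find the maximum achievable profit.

G has the best ratio (7/4); taking only G gives at most 3×7 = 21 (stopped by the supply cap of 3).
Mixing does better — 1×G and 4×L: cost 32 ≤ 32, profit 1·7 + 4·8 = 39.

39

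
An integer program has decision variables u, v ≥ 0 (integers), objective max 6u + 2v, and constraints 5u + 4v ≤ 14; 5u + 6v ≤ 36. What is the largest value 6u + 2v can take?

(u,v)=(2,1): 5·2+4·1=14≤14, 5·2+6·1=16≤36, objective 14.
(u,v)=(2,0): 5·2+4·0=10≤14, 5·2+6·0=10≤36, objective 12.
(u,v)=(1,2): 5·1+4·2=13≤14, 5·1+6·2=17≤36, objective 10.
No feasible integer point exceeds 14.

14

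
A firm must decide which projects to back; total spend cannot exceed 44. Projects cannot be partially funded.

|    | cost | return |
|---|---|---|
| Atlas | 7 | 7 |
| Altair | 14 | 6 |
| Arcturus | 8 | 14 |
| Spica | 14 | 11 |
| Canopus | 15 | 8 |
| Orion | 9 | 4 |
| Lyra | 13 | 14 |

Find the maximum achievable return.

Allowing fractional choices, the relaxed optimum would be about 47.1, but projects are indivisible.
Atlas + Arcturus + Canopus + Lyra: cost 7 + 8 + 15 + 13 = 43 ≤ 44, return 7 + 14 + 8 + 14 = 43.
Arcturus + Spica + Orion + Lyra: cost 8 + 14 + 9 + 13 = 44 ≤ 44, return 14 + 11 + 4 + 14 = 43.
Atlas + Arcturus + Spica + Lyra: cost 7 + 8 + 14 + 13 = 42 ≤ 44, return 7 + 14 + 11 + 14 = 46.
Best is Atlas, Arcturus, Spica, and Lyra with total return 46.

46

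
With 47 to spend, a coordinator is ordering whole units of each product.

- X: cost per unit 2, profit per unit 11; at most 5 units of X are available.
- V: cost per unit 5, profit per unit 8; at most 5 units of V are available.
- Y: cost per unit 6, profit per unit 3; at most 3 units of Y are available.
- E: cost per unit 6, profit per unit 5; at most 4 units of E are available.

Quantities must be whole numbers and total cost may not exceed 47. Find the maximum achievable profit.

105

This is a bounded integer knapsack.
5×X, 5×V, and 2×E: cost 47 ≤ 47, profit 5·11 + 5·8 + 2·5 = 105.
5×X, 5×V, 1×Y, and 1×E: cost 47 ≤ 47, profit 5·11 + 5·8 + 1·3 + 1·5 = 103.
Best is 105.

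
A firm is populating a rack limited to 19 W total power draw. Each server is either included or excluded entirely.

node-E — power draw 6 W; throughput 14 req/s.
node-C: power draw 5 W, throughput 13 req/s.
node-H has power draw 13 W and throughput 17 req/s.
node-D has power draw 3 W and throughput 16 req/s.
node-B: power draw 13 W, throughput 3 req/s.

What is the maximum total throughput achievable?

Take node-E, node-C, and node-D: power draw 6 + 5 + 3 = 14 ≤ 19, throughput 14 + 13 + 16 = 43.
No other feasible combination does better.

43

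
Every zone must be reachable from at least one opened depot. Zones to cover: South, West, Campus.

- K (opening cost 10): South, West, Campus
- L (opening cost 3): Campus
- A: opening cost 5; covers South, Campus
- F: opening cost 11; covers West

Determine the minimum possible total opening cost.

The greedy cost-per-new-zone heuristic would pick A and K for 15, but a cheaper cover exists.
K alone covers South, West, Campus — every zone.
Total opening cost: 10.
No cover costs less than 10.

10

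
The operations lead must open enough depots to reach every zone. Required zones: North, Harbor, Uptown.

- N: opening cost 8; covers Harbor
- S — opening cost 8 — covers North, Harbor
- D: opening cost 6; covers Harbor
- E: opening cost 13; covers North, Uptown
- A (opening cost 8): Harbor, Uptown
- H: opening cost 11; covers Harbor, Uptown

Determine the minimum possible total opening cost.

16

This is an integer covering problem.
Choose S and A: together they cover North, Harbor, Uptown — every zone.
Total opening cost: 8 + 8 = 16.
No cover costs less than 16.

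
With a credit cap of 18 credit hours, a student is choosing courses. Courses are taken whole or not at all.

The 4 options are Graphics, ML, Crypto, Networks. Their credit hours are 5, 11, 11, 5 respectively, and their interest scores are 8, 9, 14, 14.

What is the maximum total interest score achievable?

28

Crypto + Networks: credit hours 11 + 5 = 16 ≤ 18, interest score 14 + 14 = 28.
ML + Networks: credit hours 11 + 5 = 16 ≤ 18, interest score 9 + 14 = 23.
Best is Crypto and Networks with total interest score 28.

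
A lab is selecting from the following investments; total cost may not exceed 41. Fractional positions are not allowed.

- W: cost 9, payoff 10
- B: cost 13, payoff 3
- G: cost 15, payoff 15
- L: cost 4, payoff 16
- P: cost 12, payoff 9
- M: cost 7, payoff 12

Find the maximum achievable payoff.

Allowing fractional choices, the relaxed optimum would be about 57.5, but investments are indivisible.
W + G + L + P: cost 9 + 15 + 4 + 12 = 40 ≤ 41, payoff 10 + 15 + 16 + 9 = 50.
G + L + P + M: cost 15 + 4 + 12 + 7 = 38 ≤ 41, payoff 15 + 16 + 9 + 12 = 52.
W + G + L + M: cost 9 + 15 + 4 + 7 = 35 ≤ 41, payoff 10 + 15 + 16 + 12 = 53.
Best is W, G, L, and M with total payoff 53.

53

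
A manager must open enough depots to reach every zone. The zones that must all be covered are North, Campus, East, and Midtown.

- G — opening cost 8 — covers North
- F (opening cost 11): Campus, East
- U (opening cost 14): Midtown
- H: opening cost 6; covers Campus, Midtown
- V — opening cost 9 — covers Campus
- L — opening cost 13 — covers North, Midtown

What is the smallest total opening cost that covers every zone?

24

The greedy cost-per-new-zone heuristic would pick H, G, and F for 25, but a cheaper cover exists.
Choose F and L: together they cover North, Campus, East, Midtown — every zone.
Total opening cost: 11 + 13 = 24.
No cover costs less than 24.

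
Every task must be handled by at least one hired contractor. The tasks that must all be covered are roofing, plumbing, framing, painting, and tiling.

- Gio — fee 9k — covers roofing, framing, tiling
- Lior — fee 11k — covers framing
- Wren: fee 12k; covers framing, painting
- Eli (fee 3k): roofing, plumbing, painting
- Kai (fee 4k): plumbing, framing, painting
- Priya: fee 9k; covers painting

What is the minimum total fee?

12

The greedy cost-per-new-task heuristic would pick Eli, Kai, and Gio for 16, but a cheaper cover exists.
Choose Gio and Eli: together they cover roofing, plumbing, framing, painting, tiling — every task.
Total fee: 9 + 3 = 12.
No cover costs less than 12.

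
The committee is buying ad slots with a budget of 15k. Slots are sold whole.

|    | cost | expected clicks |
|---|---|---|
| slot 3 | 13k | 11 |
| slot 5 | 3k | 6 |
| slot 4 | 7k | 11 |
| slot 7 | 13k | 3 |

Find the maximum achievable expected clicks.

17

Take slot 5 and slot 4: cost 3 + 7 = 10 ≤ 15, expected clicks 6 + 11 = 17.
No other feasible combination does better.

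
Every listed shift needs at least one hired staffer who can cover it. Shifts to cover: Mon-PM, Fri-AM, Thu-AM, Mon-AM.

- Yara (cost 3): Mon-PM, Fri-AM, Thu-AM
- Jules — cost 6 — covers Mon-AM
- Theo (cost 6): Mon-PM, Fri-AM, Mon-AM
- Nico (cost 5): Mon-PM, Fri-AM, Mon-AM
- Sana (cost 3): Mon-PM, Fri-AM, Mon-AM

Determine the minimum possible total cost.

6

Choose Yara and Sana: together they cover Mon-PM, Fri-AM, Thu-AM, Mon-AM — every shift.
Total cost: 3 + 3 = 6.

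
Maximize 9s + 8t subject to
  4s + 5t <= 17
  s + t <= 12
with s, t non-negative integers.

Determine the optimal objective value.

36

(s,t)=(4,0): 4·4+5·0=16≤17, 1·4+1·0=4≤12, objective 36.
(s,t)=(3,1): 4·3+5·1=17≤17, 1·3+1·1=4≤12, objective 35.
(s,t)=(3,0): 4·3+5·0=12≤17, 1·3+1·0=3≤12, objective 27.
Maximum is 36 at (s,t)=(4,0).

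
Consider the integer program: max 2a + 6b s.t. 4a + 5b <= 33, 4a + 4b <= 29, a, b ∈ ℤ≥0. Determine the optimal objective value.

Relaxing integrality, the LP optimum is 39.60 at (a,b) = (0, 6.6), which is not an integer point.
(a,b)=(0,6): 4·0+5·6=30≤33, 4·0+4·6=24≤29, objective 36.
(a,b)=(1,5): 4·1+5·5=29≤33, 4·1+4·5=24≤29, objective 32.
(a,b)=(0,5): 4·0+5·5=25≤33, 4·0+4·5=20≤29, objective 30.
No feasible integer point exceeds 36.

36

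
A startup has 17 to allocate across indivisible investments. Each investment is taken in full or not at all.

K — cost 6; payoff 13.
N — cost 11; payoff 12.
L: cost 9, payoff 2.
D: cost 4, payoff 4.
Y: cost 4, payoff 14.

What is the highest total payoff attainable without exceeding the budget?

31

Allowing fractional choices, the relaxed optimum would be about 34.6, but investments are indivisible.
K + D + Y: cost 6 + 4 + 4 = 14 ≤ 17, payoff 13 + 4 + 14 = 31.
K + Y: cost 6 + 4 = 10 ≤ 17, payoff 13 + 14 = 27.
Best is K, D, and Y with total payoff 31.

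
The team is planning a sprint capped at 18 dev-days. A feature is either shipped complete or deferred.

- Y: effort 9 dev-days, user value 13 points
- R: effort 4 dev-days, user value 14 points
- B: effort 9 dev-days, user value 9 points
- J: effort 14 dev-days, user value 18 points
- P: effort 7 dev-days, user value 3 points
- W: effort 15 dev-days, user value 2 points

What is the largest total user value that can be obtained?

32

Take R and J: effort 4 + 14 = 18 ≤ 18, user value 14 + 18 = 32.
No other feasible combination does better.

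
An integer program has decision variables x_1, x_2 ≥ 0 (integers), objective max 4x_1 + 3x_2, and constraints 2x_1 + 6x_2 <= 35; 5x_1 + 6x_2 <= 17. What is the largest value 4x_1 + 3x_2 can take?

12

(x_1,x_2)=(3,0): 2·3+6·0=6≤35, 5·3+6·0=15≤17, objective 12.
(x_1,x_2)=(2,1): 2·2+6·1=10≤35, 5·2+6·1=16≤17, objective 11.
Maximum is 12 at (x_1,x_2)=(3,0).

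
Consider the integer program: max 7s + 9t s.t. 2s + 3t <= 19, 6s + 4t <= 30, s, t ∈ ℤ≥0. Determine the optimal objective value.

54

(s,t)=(0,6) is feasible, giving 54.
(s,t)=(1,5) is feasible, giving 52.
(s,t)=(2,4) is feasible, giving 50.
(s,t)=(0,5) is feasible, giving 45.
Maximum is 54 at (s,t)=(0,6).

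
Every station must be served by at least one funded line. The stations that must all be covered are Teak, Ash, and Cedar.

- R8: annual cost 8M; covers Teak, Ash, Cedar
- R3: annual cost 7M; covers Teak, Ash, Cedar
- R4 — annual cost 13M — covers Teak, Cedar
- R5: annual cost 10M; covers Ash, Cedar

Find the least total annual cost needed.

R3 alone covers Teak, Ash, Cedar — every station.
Total annual cost: 7.
No cover costs less than 7.

7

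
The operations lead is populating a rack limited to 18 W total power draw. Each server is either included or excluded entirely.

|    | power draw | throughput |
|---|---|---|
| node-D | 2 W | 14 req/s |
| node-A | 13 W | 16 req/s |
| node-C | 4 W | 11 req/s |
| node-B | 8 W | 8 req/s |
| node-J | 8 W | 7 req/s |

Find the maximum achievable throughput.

Allowing fractional choices, the relaxed optimum would be about 39.8, but servers are indivisible.
node-D + node-C + node-B: power draw 2 + 4 + 8 = 14 ≤ 18, throughput 14 + 11 + 8 = 33.
node-D + node-C + node-J: power draw 2 + 4 + 8 = 14 ≤ 18, throughput 14 + 11 + 7 = 32.
node-D + node-A: power draw 2 + 13 = 15 ≤ 18, throughput 14 + 16 = 30.
Best is node-D, node-C, and node-B with total throughput 33.

33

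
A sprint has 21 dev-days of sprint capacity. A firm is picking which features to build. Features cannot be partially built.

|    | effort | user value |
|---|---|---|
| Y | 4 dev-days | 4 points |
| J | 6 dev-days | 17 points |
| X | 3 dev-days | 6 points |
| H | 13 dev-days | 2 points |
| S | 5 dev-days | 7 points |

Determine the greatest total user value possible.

Treat it as a binary knapsack problem.
Allowing fractional choices, the relaxed optimum would be about 34.5, but features are indivisible.
Y + J + X + S: effort 4 + 6 + 3 + 5 = 18 ≤ 21, user value 4 + 17 + 6 + 7 = 34.
Y + J + S: effort 4 + 6 + 5 = 15 ≤ 21, user value 4 + 17 + 7 = 28.
J + X + S: effort 6 + 3 + 5 = 14 ≤ 21, user value 17 + 6 + 7 = 30.
Best is Y, J, X, and S with total user value 34.

34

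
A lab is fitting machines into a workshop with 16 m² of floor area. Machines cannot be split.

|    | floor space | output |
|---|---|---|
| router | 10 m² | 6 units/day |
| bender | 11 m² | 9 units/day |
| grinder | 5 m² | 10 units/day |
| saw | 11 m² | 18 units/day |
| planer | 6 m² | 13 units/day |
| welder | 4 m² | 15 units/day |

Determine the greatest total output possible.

Allowing fractional choices, the relaxed optimum would be about 39.6, but machines are indivisible.
grinder + planer + welder: floor space 5 + 6 + 4 = 15 ≤ 16, output 10 + 13 + 15 = 38.
planer + welder: floor space 6 + 4 = 10 ≤ 16, output 13 + 15 = 28.
saw + welder: floor space 11 + 4 = 15 ≤ 16, output 18 + 15 = 33.
Best is grinder, planer, and welder with total output 38.

38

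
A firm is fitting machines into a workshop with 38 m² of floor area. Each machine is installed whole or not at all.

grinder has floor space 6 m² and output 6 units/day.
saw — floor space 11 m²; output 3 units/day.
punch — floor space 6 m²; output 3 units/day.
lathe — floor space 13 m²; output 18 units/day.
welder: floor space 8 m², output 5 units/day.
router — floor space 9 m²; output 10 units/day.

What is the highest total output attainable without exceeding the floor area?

39

grinder + lathe + welder + router: floor space 6 + 13 + 8 + 9 = 36 ≤ 38, output 6 + 18 + 5 + 10 = 39.
grinder + punch + lathe + router: floor space 6 + 6 + 13 + 9 = 34 ≤ 38, output 6 + 3 + 18 + 10 = 37.
punch + lathe + welder + router: floor space 6 + 13 + 8 + 9 = 36 ≤ 38, output 3 + 18 + 5 + 10 = 36.
Best is grinder, lathe, welder, and router with total output 39.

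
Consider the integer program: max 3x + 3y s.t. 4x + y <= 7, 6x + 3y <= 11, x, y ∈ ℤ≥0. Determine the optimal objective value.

9

(x,y)=(0,3): 4·0+1·3=3≤7, 6·0+3·3=9≤11, objective 9.
(x,y)=(0,2): 4·0+1·2=2≤7, 6·0+3·2=6≤11, objective 6.
The best lattice point is (0,3), giving 9.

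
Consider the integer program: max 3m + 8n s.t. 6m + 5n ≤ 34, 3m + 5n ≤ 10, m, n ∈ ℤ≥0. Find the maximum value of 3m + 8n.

(m,n)=(0,2) is feasible, giving 16.
(m,n)=(1,1) is feasible, giving 11.
The best lattice point is (0,2), giving 16.

16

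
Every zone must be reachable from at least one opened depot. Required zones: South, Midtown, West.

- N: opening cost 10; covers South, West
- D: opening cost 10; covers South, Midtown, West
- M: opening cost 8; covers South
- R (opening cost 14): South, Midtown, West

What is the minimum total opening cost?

D alone covers South, Midtown, West — every zone.
Total opening cost: 10.
No cover costs less than 10.

10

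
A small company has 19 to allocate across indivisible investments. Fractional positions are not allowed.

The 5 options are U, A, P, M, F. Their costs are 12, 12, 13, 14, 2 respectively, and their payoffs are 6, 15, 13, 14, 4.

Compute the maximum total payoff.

Allowing fractional choices, the relaxed optimum would be about 24.0, but investments are indivisible.
P + F: cost 13 + 2 = 15 ≤ 19, payoff 13 + 4 = 17.
M + F: cost 14 + 2 = 16 ≤ 19, payoff 14 + 4 = 18.
A + F: cost 12 + 2 = 14 ≤ 19, payoff 15 + 4 = 19.
Best is A and F with total payoff 19.

19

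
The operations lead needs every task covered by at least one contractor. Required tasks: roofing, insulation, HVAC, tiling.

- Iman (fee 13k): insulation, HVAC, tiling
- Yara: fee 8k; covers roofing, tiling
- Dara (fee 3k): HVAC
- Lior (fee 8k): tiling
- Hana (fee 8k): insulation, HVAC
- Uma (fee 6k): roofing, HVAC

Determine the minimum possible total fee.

16

The greedy cost-per-new-task heuristic would pick Dara, Yara, and Hana for 19, but a cheaper cover exists.
Choose Yara and Hana: together they cover roofing, insulation, HVAC, tiling — every task.
Total fee: 8 + 8 = 16.
No cover costs less than 16.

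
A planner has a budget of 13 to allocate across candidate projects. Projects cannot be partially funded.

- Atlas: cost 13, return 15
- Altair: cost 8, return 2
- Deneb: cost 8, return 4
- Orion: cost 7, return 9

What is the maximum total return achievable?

Treat it as a binary knapsack problem.
Take Atlas: cost 13 ≤ 13, return 15.
No other feasible combination does better.

15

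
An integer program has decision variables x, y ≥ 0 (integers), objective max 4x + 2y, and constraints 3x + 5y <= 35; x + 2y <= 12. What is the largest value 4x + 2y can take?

The continuous relaxation peaks at (11.7, 0) with value 46.67; rounding to a feasible lattice point costs some objective.
(x,y)=(11,0): 3·11+5·0=33≤35, 1·11+2·0=11≤12, objective 44.
(x,y)=(10,1): 3·10+5·1=35≤35, 1·10+2·1=12≤12, objective 42.
(x,y)=(10,0): 3·10+5·0=30≤35, 1·10+2·0=10≤12, objective 40.
The best lattice point is (11,0), giving 44.

44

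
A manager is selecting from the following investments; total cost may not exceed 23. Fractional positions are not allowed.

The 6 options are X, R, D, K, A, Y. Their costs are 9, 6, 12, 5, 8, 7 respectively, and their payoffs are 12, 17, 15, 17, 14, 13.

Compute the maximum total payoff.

This is a 0-1 knapsack instance.
Take R, D, and K: cost 6 + 12 + 5 = 23 ≤ 23, payoff 17 + 15 + 17 = 49.
No other feasible combination does better.

49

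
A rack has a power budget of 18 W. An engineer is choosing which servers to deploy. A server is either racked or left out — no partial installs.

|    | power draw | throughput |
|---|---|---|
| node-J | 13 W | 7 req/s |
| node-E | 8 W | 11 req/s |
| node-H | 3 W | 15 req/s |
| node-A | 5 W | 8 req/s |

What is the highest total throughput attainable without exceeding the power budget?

Allowing fractional choices, the relaxed optimum would be about 35.1, but servers are indivisible.
node-H + node-A: power draw 3 + 5 = 8 ≤ 18, throughput 15 + 8 = 23.
node-E + node-H: power draw 8 + 3 = 11 ≤ 18, throughput 11 + 15 = 26.
node-E + node-H + node-A: power draw 8 + 3 + 5 = 16 ≤ 18, throughput 11 + 15 + 8 = 34.
Best is node-E, node-H, and node-A with total throughput 34.

34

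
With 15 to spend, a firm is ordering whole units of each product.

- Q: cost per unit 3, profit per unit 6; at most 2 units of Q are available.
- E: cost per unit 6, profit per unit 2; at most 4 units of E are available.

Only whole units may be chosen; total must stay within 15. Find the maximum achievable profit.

Q has the best ratio (6/3); taking only Q gives at most 2×6 = 12 (stopped by the supply cap of 2).
Mixing does better — 2×Q and 1×E: cost 12 ≤ 15, profit 2·6 + 1·2 = 14.

14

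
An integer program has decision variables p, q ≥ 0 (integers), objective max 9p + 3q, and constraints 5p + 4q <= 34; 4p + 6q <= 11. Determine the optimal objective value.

Relaxing integrality, the LP optimum is 24.75 at (p,q) = (2.75, 0), which is not an integer point.
(p,q)=(2,0): 5·2+4·0=10≤34, 4·2+6·0=8≤11, objective 18.
(p,q)=(1,1): 5·1+4·1=9≤34, 4·1+6·1=10≤11, objective 12.
(p,q)=(1,0): 5·1+4·0=5≤34, 4·1+6·0=4≤11, objective 9.
The best lattice point is (2,0), giving 18.

18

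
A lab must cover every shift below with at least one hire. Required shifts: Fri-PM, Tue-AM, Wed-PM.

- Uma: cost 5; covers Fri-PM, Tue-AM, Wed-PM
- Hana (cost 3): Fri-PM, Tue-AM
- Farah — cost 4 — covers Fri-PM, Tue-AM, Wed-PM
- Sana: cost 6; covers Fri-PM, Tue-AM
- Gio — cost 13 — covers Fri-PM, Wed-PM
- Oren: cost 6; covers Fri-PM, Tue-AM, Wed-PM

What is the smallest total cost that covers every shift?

4

Farah alone covers Fri-PM, Tue-AM, Wed-PM — every shift.
Total cost: 4.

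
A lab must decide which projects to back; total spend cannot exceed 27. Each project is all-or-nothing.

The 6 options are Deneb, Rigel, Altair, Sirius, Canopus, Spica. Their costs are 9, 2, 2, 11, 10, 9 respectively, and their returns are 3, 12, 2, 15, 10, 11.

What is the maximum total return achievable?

Rigel + Altair + Sirius + Spica: cost 2 + 2 + 11 + 9 = 24 ≤ 27, return 12 + 2 + 15 + 11 = 40.
Rigel + Altair + Sirius + Canopus: cost 2 + 2 + 11 + 10 = 25 ≤ 27, return 12 + 2 + 15 + 10 = 39.
Rigel + Sirius + Spica: cost 2 + 11 + 9 = 22 ≤ 27, return 12 + 15 + 11 = 38.
Best is Rigel, Altair, Sirius, and Spica with total return 40.

40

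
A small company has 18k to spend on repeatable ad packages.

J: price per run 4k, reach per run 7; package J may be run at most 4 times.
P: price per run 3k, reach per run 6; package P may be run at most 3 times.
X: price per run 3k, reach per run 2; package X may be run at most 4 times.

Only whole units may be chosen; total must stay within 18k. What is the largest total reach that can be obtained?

33

Take 3×J and 2×P: price 18 ≤ 18, reach 3·7 + 2·6 = 33.
No other integer combination yields more.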